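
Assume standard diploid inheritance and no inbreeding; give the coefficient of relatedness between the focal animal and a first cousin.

0.125

First cousins share one grandparent pair — two paths of length 4: r = 2·(1/2)^4 = 1/8.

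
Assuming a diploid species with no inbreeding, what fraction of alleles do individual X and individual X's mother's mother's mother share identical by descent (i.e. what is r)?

Each parent–offspring link contributes a factor of 1/2, and independent paths through distinct common ancestors add.
Three parent–offspring links: r = (1/2)^3 = 1/8.

0.125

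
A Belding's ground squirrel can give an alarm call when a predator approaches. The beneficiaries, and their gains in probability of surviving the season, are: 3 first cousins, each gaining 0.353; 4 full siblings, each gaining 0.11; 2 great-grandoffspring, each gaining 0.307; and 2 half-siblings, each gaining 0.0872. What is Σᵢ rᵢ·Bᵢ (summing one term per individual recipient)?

0.472725

r to a first cousin = 0.125 (first cousins share one grandparent pair — two paths of length 4: r = 2·(1/2)^4 = 1/8).
r to a full sibling = 0.5 (full sibs share both parents — two paths of length 2: r = 2·(1/2)^2 = 1/2).
r to a great-grandoffspring = 0.125 (three parent–offspring links: r = (1/2)^3 = 1/8).
r to a half-sibling = 0.25 (half-sibs share one parent — one path of length 2: r = (1/2)^2 = 1/4).
Summing one r·B term per recipient: 3·0.125·0.353 + 4·0.5·0.11 + 2·0.125·0.307 + 2·0.25·0.0872 = 0.472725.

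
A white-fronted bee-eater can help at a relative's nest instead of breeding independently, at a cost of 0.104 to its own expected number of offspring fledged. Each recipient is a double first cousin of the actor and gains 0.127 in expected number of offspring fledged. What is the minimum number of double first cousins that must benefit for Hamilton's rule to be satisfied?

4

r to a double first cousin = 0.25 (double first cousins share both grandparent pairs — four paths of length 4: r = 4·(1/2)^4 = 1/4).
Hamilton's rule: n·r·B > C  ⇒  n > C/(r·B) = 0.104/(0.25·0.127) = 3.276.
The smallest integer exceeding 3.276 is 4.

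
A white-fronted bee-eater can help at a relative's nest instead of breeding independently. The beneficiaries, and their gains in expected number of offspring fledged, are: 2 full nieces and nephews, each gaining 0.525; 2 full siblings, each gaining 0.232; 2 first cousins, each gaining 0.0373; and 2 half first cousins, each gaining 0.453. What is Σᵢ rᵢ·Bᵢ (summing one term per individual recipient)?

0.56045

r to a full niece or nephew = 0.25 (full aunt/uncle↔niece/nephew: two paths of length 3 through the shared grandparent pair: r = 2·(1/2)^3 = 1/4).
r to a full sibling = 0.5 (full sibs share both parents — two paths of length 2: r = 2·(1/2)^2 = 1/2).
r to a first cousin = 1/8 (first cousins share one grandparent pair — two paths of length 4: r = 2·(1/2)^4 = 1/8).
r to a half first cousin = 1/16 (half first cousins share one grandparent — one path of length 4: r = (1/2)^4 = 1/16).
Summing one r·B term per recipient: 2·0.25·0.525 + 2·0.5·0.232 + 2·0.125·0.0373 + 2·0.0625·0.453 = 0.56045.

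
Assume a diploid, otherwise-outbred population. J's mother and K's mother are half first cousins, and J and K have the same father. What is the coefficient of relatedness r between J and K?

0.265625

Independent pedigree routes through distinct common ancestors add.
J and K are related in two ways: half second cousins through their mothers (r = 1/64) and half-sibs through their shared father (r = 1/4).
r = 1/64 + 1/4 = 0.265625.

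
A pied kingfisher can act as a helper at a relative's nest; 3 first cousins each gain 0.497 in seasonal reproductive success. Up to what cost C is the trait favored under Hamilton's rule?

0.186375

r to a first cousin = 1/8 (first cousins share one grandparent pair — two paths of length 4: r = 2·(1/2)^4 = 1/8).
Hamilton's rule: n·r·B > C, so the trait is favored while C < n·r·B = 3·0.125·0.497 = 0.186375.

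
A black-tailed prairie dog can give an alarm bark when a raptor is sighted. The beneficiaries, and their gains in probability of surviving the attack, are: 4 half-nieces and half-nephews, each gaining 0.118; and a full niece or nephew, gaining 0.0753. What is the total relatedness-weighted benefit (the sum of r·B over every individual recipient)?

r to a half-niece or half-nephew = 0.125 (half-aunt/uncle↔niece/nephew: one path of length 3: r = (1/2)^3 = 1/8).
r to a full niece or nephew = 0.25 (full aunt/uncle↔niece/nephew: two paths of length 3 through the shared grandparent pair: r = 2·(1/2)^3 = 1/4).
Summing one r·B term per recipient: 4·0.125·0.118 + 1·0.25·0.0753 = 0.077825.

0.077825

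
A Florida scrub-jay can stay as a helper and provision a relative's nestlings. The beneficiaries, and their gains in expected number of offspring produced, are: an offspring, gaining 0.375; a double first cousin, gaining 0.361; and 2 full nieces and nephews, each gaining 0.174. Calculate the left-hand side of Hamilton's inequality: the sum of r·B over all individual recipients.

0.36475

r to an offspring = 0.5 (one parent–offspring link: r = (1/2)^1 = 1/2).
r to a double first cousin = 1/4 (double first cousins share both grandparent pairs — four paths of length 4: r = 4·(1/2)^4 = 1/4).
r to a full niece or nephew = 1/4 (full aunt/uncle↔niece/nephew: two paths of length 3 through the shared grandparent pair: r = 2·(1/2)^3 = 1/4).
Summing one r·B term per recipient: 1·0.5·0.375 + 1·0.25·0.361 + 2·0.25·0.174 = 0.36475.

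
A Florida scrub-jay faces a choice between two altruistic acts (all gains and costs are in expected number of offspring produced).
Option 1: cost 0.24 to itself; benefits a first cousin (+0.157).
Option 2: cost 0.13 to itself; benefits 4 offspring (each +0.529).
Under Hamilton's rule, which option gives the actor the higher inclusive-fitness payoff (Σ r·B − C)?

Option 1: r to a first cousin = 0.125.
Option 1: Σ r·B − C = (1·0.125·0.157) − 0.24 = -0.220375.
Option 2: r to an offspring = 0.5.
Option 2: Σ r·B − C = (4·0.5·0.529) − 0.13 = 0.928.
Option 2 has the higher net inclusive-fitness payoff.

Option 2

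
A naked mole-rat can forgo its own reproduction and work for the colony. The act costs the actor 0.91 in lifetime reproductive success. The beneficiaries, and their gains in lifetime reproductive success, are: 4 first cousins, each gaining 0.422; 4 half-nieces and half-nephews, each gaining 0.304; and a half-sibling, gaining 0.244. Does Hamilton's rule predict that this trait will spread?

Hamilton's rule: the trait is favored when the sum of r·B over every recipient exceeds the actor's cost C.
r to a first cousin = 0.125 (first cousins share one grandparent pair — two paths of length 4: r = 2·(1/2)^4 = 1/8).
r to a half-niece or half-nephew = 1/8 (half-aunt/uncle↔niece/nephew: one path of length 3: r = (1/2)^3 = 1/8).
r to a half-sibling = 1/4 (half-sibs share one parent — one path of length 2: r = (1/2)^2 = 1/4).
Summing one r·B term per recipient: 4·0.125·0.422 + 4·0.125·0.304 + 1·0.25·0.244 = 0.424.
0.424 < 0.91: the indirect benefit is less than the cost.

No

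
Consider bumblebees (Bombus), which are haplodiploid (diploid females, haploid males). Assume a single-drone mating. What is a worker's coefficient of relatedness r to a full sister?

0.75

Haplodiploid full sisters inherit their father's entire haploid genome identically (contributing 1/2) and on average half of their mother's contribution (1/2 · 1/2 = 1/4); r = 1/2 + 1/4 = 3/4.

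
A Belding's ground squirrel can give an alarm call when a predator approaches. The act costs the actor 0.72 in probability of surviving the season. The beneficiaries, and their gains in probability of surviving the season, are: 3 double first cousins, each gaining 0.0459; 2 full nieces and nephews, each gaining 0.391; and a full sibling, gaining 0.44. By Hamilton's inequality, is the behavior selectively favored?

Hamilton's rule: the trait is favored when the sum of r·B over every recipient exceeds the actor's cost C.
r to a double first cousin = 0.25 (double first cousins share both grandparent pairs — four paths of length 4: r = 4·(1/2)^4 = 1/4).
r to a full niece or nephew = 1/4 (full aunt/uncle↔niece/nephew: two paths of length 3 through the shared grandparent pair: r = 2·(1/2)^3 = 1/4).
r to a full sibling = 1/2 (full sibs share both parents — two paths of length 2: r = 2·(1/2)^2 = 1/2).
Summing one r·B term per recipient: 3·0.25·0.0459 + 2·0.25·0.391 + 1·0.5·0.44 = 0.449925.
0.449925 < 0.72: the indirect benefit is less than the cost.

No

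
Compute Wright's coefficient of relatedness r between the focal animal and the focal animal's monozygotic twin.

Each parent–offspring link contributes a factor of 1/2, and independent paths through distinct common ancestors add.
Monozygotic twins share every allele identical by descent: r = 1.

1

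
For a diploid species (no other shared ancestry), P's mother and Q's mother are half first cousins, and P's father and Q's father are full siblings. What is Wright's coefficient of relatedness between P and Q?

Wright's path rule: contributions from independent ancestry routes add.
P and Q are related in two ways: half second cousins through their mothers (r = 1/64) and first cousins through their fathers (r = 1/8).
r = 1/64 + 1/8 = 9/64 = 0.140625.

0.140625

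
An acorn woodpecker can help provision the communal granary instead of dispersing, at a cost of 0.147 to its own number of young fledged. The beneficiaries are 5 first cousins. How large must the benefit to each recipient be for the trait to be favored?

r to a first cousin = 1/8 (first cousins share one grandparent pair — two paths of length 4: r = 2·(1/2)^4 = 1/8).
Hamilton's rule with n recipients of equal r: n·r·B > C, so B > C/(n·r) = 0.147/(5·0.125) = 0.2352.

0.2352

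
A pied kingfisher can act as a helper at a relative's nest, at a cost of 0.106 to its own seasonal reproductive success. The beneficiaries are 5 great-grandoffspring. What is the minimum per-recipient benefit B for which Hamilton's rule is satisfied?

r to a great-grandoffspring = 1/8 (three parent–offspring links: r = (1/2)^3 = 1/8).
Hamilton's rule with n recipients of equal r: n·r·B > C, so B > C/(n·r) = 0.106/(5·0.125) = 0.1696.

0.1696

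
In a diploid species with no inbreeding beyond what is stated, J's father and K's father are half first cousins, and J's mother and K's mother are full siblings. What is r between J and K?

0.140625

Relatedness sums over independent paths through distinct common ancestors.
J and K are related in two ways: half second cousins through their fathers (r = 1/64) and first cousins through their mothers (r = 1/8).
r = 1/64 + 1/8 = 9/64 = 0.140625.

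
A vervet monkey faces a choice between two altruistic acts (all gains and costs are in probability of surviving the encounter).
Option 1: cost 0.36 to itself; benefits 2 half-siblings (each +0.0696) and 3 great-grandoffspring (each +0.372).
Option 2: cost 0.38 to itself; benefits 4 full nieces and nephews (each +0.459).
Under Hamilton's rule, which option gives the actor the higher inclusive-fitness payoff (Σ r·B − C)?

Option 1: r to a half-sibling = 0.25.
Option 1: r to a great-grandoffspring = 0.125.
Option 1: Σ r·B − C = (2·0.25·0.0696 + 3·0.125·0.372) − 0.36 = -0.1857.
Option 2: r to a full niece or nephew = 0.25.
Option 2: Σ r·B − C = (4·0.25·0.459) − 0.38 = 0.079.
Option 2 has the higher net inclusive-fitness payoff.

Option 2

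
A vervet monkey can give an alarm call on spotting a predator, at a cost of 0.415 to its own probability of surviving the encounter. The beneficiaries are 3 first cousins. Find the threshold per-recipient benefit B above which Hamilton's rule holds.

r to a first cousin = 1/8 (first cousins share one grandparent pair — two paths of length 4: r = 2·(1/2)^4 = 1/8).
Hamilton's rule with n recipients of equal r: n·r·B > C, so B > C/(n·r) = 0.415/(3·0.125) = 1.1067.

1.1067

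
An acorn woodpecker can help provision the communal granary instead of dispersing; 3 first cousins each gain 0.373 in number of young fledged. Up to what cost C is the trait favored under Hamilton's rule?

r to a first cousin = 1/8 (first cousins share one grandparent pair — two paths of length 4: r = 2·(1/2)^4 = 1/8).
Hamilton's rule: n·r·B > C, so the trait is favored while C < n·r·B = 3·0.125·0.373 = 0.139875.

0.139875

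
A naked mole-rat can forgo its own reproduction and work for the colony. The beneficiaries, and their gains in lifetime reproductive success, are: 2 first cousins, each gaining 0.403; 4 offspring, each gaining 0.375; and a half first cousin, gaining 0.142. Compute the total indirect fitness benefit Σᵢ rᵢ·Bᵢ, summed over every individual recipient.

r to a first cousin = 0.125 (first cousins share one grandparent pair — two paths of length 4: r = 2·(1/2)^4 = 1/8).
r to an offspring = 0.5 (one parent–offspring link: r = (1/2)^1 = 1/2).
r to a half first cousin = 0.0625 (half first cousins share one grandparent — one path of length 4: r = (1/2)^4 = 1/16).
Summing one r·B term per recipient: 2·0.125·0.403 + 4·0.5·0.375 + 1·0.0625·0.142 = 0.859625.

0.859625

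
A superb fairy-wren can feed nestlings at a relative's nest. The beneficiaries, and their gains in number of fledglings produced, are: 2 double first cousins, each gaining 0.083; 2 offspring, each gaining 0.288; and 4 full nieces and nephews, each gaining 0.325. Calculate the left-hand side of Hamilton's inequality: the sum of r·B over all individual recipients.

0.6545

r to a double first cousin = 0.25 (double first cousins share both grandparent pairs — four paths of length 4: r = 4·(1/2)^4 = 1/4).
r to an offspring = 0.5 (one parent–offspring link: r = (1/2)^1 = 1/2).
r to a full niece or nephew = 0.25 (full aunt/uncle↔niece/nephew: two paths of length 3 through the shared grandparent pair: r = 2·(1/2)^3 = 1/4).
Summing one r·B term per recipient: 2·0.25·0.083 + 2·0.5·0.288 + 4·0.25·0.325 = 0.6545.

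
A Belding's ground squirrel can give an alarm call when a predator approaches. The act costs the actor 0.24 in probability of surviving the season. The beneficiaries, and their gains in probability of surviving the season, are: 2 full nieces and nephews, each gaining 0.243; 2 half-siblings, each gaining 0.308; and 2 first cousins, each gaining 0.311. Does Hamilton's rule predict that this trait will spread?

Hamilton's rule: the trait is favored when the sum of r·B over every recipient exceeds the actor's cost C.
r to a full niece or nephew = 0.25 (full aunt/uncle↔niece/nephew: two paths of length 3 through the shared grandparent pair: r = 2·(1/2)^3 = 1/4).
r to a half-sibling = 1/4 (half-sibs share one parent — one path of length 2: r = (1/2)^2 = 1/4).
r to a first cousin = 0.125 (first cousins share one grandparent pair — two paths of length 4: r = 2·(1/2)^4 = 1/8).
Summing one r·B term per recipient: 2·0.25·0.243 + 2·0.25·0.308 + 2·0.125·0.311 = 0.35325.
0.35325 > 0.24: the indirect benefit exceeds the cost.

Yes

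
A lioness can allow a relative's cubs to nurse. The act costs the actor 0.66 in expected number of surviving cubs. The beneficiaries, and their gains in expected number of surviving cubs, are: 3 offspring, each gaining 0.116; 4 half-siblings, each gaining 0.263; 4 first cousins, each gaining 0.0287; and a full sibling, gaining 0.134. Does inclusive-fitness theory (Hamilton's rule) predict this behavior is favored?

Hamilton's rule: the trait is favored when the sum of r·B over every recipient exceeds the actor's cost C.
r to an offspring = 1/2 (one parent–offspring link: r = (1/2)^1 = 1/2).
r to a half-sibling = 1/4 (half-sibs share one parent — one path of length 2: r = (1/2)^2 = 1/4).
r to a first cousin = 0.125 (first cousins share one grandparent pair — two paths of length 4: r = 2·(1/2)^4 = 1/8).
r to a full sibling = 0.5 (full sibs share both parents — two paths of length 2: r = 2·(1/2)^2 = 1/2).
Summing one r·B term per recipient: 3·0.5·0.116 + 4·0.25·0.263 + 4·0.125·0.0287 + 1·0.5·0.134 = 0.51835.
0.51835 < 0.66: the indirect benefit is less than the cost.

No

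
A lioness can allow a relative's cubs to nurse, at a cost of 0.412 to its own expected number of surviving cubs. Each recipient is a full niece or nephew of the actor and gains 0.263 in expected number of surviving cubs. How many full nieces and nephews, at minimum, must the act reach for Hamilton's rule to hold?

r to a full niece or nephew = 1/4 (full aunt/uncle↔niece/nephew: two paths of length 3 through the shared grandparent pair: r = 2·(1/2)^3 = 1/4).
Hamilton's rule: n·r·B > C  ⇒  n > C/(r·B) = 0.412/(0.25·0.263) = 6.266.
The smallest integer exceeding 6.266 is 7.

7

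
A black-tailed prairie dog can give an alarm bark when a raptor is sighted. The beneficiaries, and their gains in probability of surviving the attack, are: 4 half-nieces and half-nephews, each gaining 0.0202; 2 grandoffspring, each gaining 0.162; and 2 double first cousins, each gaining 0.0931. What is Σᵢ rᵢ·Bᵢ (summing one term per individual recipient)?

0.13765

r to a half-niece or half-nephew = 1/8 (half-aunt/uncle↔niece/nephew: one path of length 3: r = (1/2)^3 = 1/8).
r to a grandoffspring = 0.25 (two parent–offspring links: r = (1/2)^2 = 1/4).
r to a double first cousin = 1/4 (double first cousins share both grandparent pairs — four paths of length 4: r = 4·(1/2)^4 = 1/4).
Summing one r·B term per recipient: 4·0.125·0.0202 + 2·0.25·0.162 + 2·0.25·0.0931 = 0.13765.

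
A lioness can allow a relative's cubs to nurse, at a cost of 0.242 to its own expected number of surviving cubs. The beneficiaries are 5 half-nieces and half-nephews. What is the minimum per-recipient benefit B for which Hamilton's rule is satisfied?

0.3872

r to a half-niece or half-nephew = 0.125 (half-aunt/uncle↔niece/nephew: one path of length 3: r = (1/2)^3 = 1/8).
Hamilton's rule with n recipients of equal r: n·r·B > C, so B > C/(n·r) = 0.242/(5·0.125) = 0.3872.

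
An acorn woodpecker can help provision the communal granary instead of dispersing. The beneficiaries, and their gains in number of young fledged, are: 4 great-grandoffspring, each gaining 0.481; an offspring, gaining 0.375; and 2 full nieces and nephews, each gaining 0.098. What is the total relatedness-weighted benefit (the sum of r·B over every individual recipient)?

r to a great-grandoffspring = 1/8 (three parent–offspring links: r = (1/2)^3 = 1/8).
r to an offspring = 0.5 (one parent–offspring link: r = (1/2)^1 = 1/2).
r to a full niece or nephew = 0.25 (full aunt/uncle↔niece/nephew: two paths of length 3 through the shared grandparent pair: r = 2·(1/2)^3 = 1/4).
Summing one r·B term per recipient: 4·0.125·0.481 + 1·0.5·0.375 + 2·0.25·0.098 = 0.477.

0.477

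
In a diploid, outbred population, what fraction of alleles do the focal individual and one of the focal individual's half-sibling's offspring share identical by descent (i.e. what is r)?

Each parent–offspring link contributes a factor of 1/2, and independent paths through distinct common ancestors add.
Half-aunt/uncle↔niece/nephew: one path of length 3: r = (1/2)^3 = 1/8.

0.125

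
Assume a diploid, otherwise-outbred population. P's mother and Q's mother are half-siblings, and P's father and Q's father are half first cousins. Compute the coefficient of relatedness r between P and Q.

0.078125

Independent pedigree routes through distinct common ancestors add.
P and Q are related in two ways: half first cousins through their mothers (r = 1/16) and half second cousins through their fathers (r = 1/64).
r = 1/16 + 1/64 = 0.078125.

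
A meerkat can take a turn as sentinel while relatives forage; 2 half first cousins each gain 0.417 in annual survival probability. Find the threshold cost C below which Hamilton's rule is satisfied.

0.052125

r to a half first cousin = 1/16 (half first cousins share one grandparent — one path of length 4: r = (1/2)^4 = 1/16).
Hamilton's rule: n·r·B > C, so the trait is favored while C < n·r·B = 2·0.0625·0.417 = 0.052125.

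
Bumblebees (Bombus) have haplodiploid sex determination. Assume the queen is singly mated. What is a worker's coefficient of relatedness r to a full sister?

0.75

Haplodiploid full sisters inherit their father's entire haploid genome identically (contributing 1/2) and on average half of their mother's contribution (1/2 · 1/2 = 1/4); r = 1/2 + 1/4 = 3/4.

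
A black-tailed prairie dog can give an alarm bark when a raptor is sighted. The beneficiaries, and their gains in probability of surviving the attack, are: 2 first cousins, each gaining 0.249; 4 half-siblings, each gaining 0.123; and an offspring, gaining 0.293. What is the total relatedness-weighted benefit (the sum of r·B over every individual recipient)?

0.33175

r to a first cousin = 1/8 (first cousins share one grandparent pair — two paths of length 4: r = 2·(1/2)^4 = 1/8).
r to a half-sibling = 0.25 (half-sibs share one parent — one path of length 2: r = (1/2)^2 = 1/4).
r to an offspring = 1/2 (one parent–offspring link: r = (1/2)^1 = 1/2).
Summing one r·B term per recipient: 2·0.125·0.249 + 4·0.25·0.123 + 1·0.5·0.293 = 0.33175.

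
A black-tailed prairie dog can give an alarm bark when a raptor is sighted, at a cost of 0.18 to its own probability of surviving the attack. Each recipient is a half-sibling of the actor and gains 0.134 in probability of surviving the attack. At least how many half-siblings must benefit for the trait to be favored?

r to a half-sibling = 1/4 (half-sibs share one parent — one path of length 2: r = (1/2)^2 = 1/4).
Hamilton's rule: n·r·B > C  ⇒  n > C/(r·B) = 0.18/(0.25·0.134) = 5.373.
The smallest integer exceeding 5.373 is 6.

6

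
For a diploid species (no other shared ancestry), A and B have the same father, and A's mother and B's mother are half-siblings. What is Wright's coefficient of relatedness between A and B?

With two independent routes of shared ancestry, r is the sum of the two contributions.
A and B are related in two ways: half-sibs through their shared father (r = 1/4) and half first cousins through their mothers (r = 1/16).
r = 1/4 + 1/16 = 5/16 = 0.3125.

0.3125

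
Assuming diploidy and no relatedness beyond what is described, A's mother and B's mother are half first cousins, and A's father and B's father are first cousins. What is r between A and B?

0.046875

Independent pedigree routes through distinct common ancestors add.
A and B are related in two ways: half second cousins through their mothers (r = 1/64) and second cousins through their fathers (r = 1/32).
r = 1/64 + 1/32 = 0.046875.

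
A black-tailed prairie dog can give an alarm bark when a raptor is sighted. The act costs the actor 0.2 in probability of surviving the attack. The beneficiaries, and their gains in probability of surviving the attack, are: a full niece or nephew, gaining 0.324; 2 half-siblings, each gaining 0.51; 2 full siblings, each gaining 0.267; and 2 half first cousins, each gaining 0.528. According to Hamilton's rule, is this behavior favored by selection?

Yes

Hamilton's rule: the trait is favored when the sum of r·B over every recipient exceeds the actor's cost C.
r to a full niece or nephew = 1/4 (full aunt/uncle↔niece/nephew: two paths of length 3 through the shared grandparent pair: r = 2·(1/2)^3 = 1/4).
r to a half-sibling = 1/4 (half-sibs share one parent — one path of length 2: r = (1/2)^2 = 1/4).
r to a full sibling = 1/2 (full sibs share both parents — two paths of length 2: r = 2·(1/2)^2 = 1/2).
r to a half first cousin = 0.0625 (half first cousins share one grandparent — one path of length 4: r = (1/2)^4 = 1/16).
Summing one r·B term per recipient: 1·0.25·0.324 + 2·0.25·0.51 + 2·0.5·0.267 + 2·0.0625·0.528 = 0.669.
0.669 > 0.2: the indirect benefit exceeds the cost.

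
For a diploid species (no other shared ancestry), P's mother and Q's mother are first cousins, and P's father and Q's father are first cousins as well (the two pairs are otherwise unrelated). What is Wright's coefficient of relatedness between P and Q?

With two independent routes of shared ancestry, r is the sum of the two contributions.
P and Q are related in two ways: second cousins through their mothers (r = 1/32) and second cousins through their fathers (r = 1/32).
r = 1/32 + 1/32 = 0.0625.

0.0625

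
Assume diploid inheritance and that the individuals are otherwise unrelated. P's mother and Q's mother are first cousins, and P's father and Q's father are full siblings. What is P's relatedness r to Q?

0.15625

With two independent routes of shared ancestry, r is the sum of the two contributions.
P and Q are related in two ways: second cousins through their mothers (r = 1/32) and first cousins through their fathers (r = 1/8).
r = 1/32 + 1/8 = 0.15625.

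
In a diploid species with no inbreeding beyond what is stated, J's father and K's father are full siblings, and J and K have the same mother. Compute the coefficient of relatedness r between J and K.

0.375

With two independent routes of shared ancestry, r is the sum of the two contributions.
J and K are related in two ways: first cousins through their fathers (r = 1/8) and half-sibs through their shared mother (r = 1/4).
r = 1/8 + 1/4 = 0.375.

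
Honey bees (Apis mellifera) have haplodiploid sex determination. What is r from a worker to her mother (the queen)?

One meiotic link between diploid queen and diploid daughter: r = 1/2.

0.5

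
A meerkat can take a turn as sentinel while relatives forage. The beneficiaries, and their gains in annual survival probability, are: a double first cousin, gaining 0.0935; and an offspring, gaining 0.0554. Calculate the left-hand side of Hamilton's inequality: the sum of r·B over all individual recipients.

r to a double first cousin = 1/4 (double first cousins share both grandparent pairs — four paths of length 4: r = 4·(1/2)^4 = 1/4).
r to an offspring = 1/2 (one parent–offspring link: r = (1/2)^1 = 1/2).
Summing one r·B term per recipient: 1·0.25·0.0935 + 1·0.5·0.0554 = 0.051075.

0.051075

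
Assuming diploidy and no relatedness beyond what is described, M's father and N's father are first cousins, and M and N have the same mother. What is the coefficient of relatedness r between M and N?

With two independent routes of shared ancestry, r is the sum of the two contributions.
M and N are related in two ways: second cousins through their fathers (r = 1/32) and half-sibs through their shared mother (r = 1/4).
r = 1/32 + 1/4 = 0.28125.

0.28125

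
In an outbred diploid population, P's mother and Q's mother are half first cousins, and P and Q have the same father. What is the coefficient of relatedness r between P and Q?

Independent pedigree routes through distinct common ancestors add.
P and Q are related in two ways: half second cousins through their mothers (r = 1/64) and half-sibs through their shared father (r = 1/4).
r = 1/64 + 1/4 = 17/64 = 0.265625.

0.265625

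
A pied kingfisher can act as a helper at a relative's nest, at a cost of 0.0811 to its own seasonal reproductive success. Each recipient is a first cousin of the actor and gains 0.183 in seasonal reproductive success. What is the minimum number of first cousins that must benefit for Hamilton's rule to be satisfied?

r to a first cousin = 0.125 (first cousins share one grandparent pair — two paths of length 4: r = 2·(1/2)^4 = 1/8).
Hamilton's rule: n·r·B > C  ⇒  n > C/(r·B) = 0.0811/(0.125·0.183) = 3.545.
The smallest integer exceeding 3.545 is 4.

4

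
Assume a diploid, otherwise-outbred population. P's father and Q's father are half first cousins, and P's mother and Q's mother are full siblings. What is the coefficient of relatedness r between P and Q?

0.140625

With two independent routes of shared ancestry, r is the sum of the two contributions.
P and Q are related in two ways: half second cousins through their fathers (r = 1/64) and first cousins through their mothers (r = 1/8).
r = 1/64 + 1/8 = 9/64 = 0.140625.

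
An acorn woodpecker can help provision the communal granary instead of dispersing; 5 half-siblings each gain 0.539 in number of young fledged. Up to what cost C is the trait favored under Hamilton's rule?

r to a half-sibling = 0.25 (half-sibs share one parent — one path of length 2: r = (1/2)^2 = 1/4).
Hamilton's rule: n·r·B > C, so the trait is favored while C < n·r·B = 5·0.25·0.539 = 0.67375.

0.67375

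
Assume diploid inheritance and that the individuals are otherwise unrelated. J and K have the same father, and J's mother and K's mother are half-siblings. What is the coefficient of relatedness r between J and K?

0.3125

Wright's path rule: contributions from independent ancestry routes add.
J and K are related in two ways: half-sibs through their shared father (r = 1/4) and half first cousins through their mothers (r = 1/16).
r = 1/4 + 1/16 = 5/16 = 0.3125.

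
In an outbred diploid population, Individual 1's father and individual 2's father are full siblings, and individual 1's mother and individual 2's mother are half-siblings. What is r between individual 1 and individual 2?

Relatedness sums over independent paths through distinct common ancestors.
Individual 1 and individual 2 are related in two ways: first cousins through their fathers (r = 1/8) and half first cousins through their mothers (r = 1/16).
r = 1/8 + 1/16 = 0.1875.

0.1875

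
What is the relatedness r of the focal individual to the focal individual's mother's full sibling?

0.25

Each parent–offspring link contributes a factor of 1/2, and independent paths through distinct common ancestors add.
Full aunt/uncle↔niece/nephew: two paths of length 3 through the shared grandparent pair: r = 2·(1/2)^3 = 1/4.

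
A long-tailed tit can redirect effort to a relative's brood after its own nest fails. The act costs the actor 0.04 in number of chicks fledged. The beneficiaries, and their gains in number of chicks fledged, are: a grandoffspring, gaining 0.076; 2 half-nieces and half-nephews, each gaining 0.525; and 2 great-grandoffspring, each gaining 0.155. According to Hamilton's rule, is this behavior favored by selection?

Yes

Hamilton's rule: the trait is favored when the sum of r·B over every recipient exceeds the actor's cost C.
r to a grandoffspring = 0.25 (two parent–offspring links: r = (1/2)^2 = 1/4).
r to a half-niece or half-nephew = 0.125 (half-aunt/uncle↔niece/nephew: one path of length 3: r = (1/2)^3 = 1/8).
r to a great-grandoffspring = 1/8 (three parent–offspring links: r = (1/2)^3 = 1/8).
Summing one r·B term per recipient: 1·0.25·0.076 + 2·0.125·0.525 + 2·0.125·0.155 = 0.189.
0.189 > 0.04: the indirect benefit exceeds the cost.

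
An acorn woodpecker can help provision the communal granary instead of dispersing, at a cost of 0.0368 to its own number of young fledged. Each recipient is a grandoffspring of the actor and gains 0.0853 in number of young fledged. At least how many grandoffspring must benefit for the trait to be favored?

2

r to a grandoffspring = 0.25 (two parent–offspring links: r = (1/2)^2 = 1/4).
Hamilton's rule: n·r·B > C  ⇒  n > C/(r·B) = 0.0368/(0.25·0.0853) = 1.726.
The smallest integer exceeding 1.726 is 2.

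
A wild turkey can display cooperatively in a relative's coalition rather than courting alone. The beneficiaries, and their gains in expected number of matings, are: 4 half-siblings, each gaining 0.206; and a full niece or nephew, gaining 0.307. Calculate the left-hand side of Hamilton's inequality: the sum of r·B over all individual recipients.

r to a half-sibling = 0.25 (half-sibs share one parent — one path of length 2: r = (1/2)^2 = 1/4).
r to a full niece or nephew = 1/4 (full aunt/uncle↔niece/nephew: two paths of length 3 through the shared grandparent pair: r = 2·(1/2)^3 = 1/4).
Summing one r·B term per recipient: 4·0.25·0.206 + 1·0.25·0.307 = 0.28275.

0.28275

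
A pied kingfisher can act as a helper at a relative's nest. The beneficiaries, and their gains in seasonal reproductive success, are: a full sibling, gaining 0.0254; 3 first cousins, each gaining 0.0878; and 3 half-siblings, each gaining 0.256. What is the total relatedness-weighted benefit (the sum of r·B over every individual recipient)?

r to a full sibling = 1/2 (full sibs share both parents — two paths of length 2: r = 2·(1/2)^2 = 1/2).
r to a first cousin = 0.125 (first cousins share one grandparent pair — two paths of length 4: r = 2·(1/2)^4 = 1/8).
r to a half-sibling = 0.25 (half-sibs share one parent — one path of length 2: r = (1/2)^2 = 1/4).
Summing one r·B term per recipient: 1·0.5·0.0254 + 3·0.125·0.0878 + 3·0.25·0.256 = 0.237625.

0.237625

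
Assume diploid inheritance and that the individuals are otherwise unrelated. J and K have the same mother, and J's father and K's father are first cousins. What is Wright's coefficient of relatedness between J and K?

0.28125

Wright's path rule: contributions from independent ancestry routes add.
J and K are related in two ways: half-sibs through their shared mother (r = 1/4) and second cousins through their fathers (r = 1/32).
r = 1/4 + 1/32 = 0.28125.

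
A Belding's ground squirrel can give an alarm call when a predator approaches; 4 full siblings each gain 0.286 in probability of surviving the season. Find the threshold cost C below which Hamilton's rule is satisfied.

r to a full sibling = 0.5 (full sibs share both parents — two paths of length 2: r = 2·(1/2)^2 = 1/2).
Hamilton's rule: n·r·B > C, so the trait is favored while C < n·r·B = 4·0.5·0.286 = 0.572.

0.572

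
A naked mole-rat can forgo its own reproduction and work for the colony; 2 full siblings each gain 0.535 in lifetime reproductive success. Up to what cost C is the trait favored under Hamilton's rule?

0.535

r to a full sibling = 1/2 (full sibs share both parents — two paths of length 2: r = 2·(1/2)^2 = 1/2).
Hamilton's rule: n·r·B > C, so the trait is favored while C < n·r·B = 2·0.5·0.535 = 0.535.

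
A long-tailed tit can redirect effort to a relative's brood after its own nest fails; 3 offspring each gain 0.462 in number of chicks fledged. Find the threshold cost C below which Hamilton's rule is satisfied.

r to an offspring = 0.5 (one parent–offspring link: r = (1/2)^1 = 1/2).
Hamilton's rule: n·r·B > C, so the trait is favored while C < n·r·B = 3·0.5·0.462 = 0.693.

0.693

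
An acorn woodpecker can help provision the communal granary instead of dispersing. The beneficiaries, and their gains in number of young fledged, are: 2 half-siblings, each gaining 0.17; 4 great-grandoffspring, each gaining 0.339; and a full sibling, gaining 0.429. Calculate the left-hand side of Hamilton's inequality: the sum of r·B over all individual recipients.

0.469

r to a half-sibling = 0.25 (half-sibs share one parent — one path of length 2: r = (1/2)^2 = 1/4).
r to a great-grandoffspring = 0.125 (three parent–offspring links: r = (1/2)^3 = 1/8).
r to a full sibling = 0.5 (full sibs share both parents — two paths of length 2: r = 2·(1/2)^2 = 1/2).
Summing one r·B term per recipient: 2·0.25·0.17 + 4·0.125·0.339 + 1·0.5·0.429 = 0.469.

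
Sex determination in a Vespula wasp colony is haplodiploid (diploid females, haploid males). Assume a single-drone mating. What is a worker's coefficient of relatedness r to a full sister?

Haplodiploid full sisters inherit their father's entire haploid genome identically (contributing 1/2) and on average half of their mother's contribution (1/2 · 1/2 = 1/4); r = 1/2 + 1/4 = 3/4.

0.75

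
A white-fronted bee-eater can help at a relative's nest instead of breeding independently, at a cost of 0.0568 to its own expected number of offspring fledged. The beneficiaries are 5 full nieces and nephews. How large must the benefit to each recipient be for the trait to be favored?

0.0454

r to a full niece or nephew = 0.25 (full aunt/uncle↔niece/nephew: two paths of length 3 through the shared grandparent pair: r = 2·(1/2)^3 = 1/4).
Hamilton's rule with n recipients of equal r: n·r·B > C, so B > C/(n·r) = 0.0568/(5·0.25) = 0.0454.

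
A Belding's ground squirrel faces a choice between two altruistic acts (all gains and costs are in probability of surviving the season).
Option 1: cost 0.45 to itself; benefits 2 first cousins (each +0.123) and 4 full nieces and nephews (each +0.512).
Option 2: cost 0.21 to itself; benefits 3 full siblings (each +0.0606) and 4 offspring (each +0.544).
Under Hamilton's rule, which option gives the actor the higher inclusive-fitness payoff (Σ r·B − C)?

Option 2

Option 1: r to a first cousin = 0.125.
Option 1: r to a full niece or nephew = 0.25.
Option 1: Σ r·B − C = (2·0.125·0.123 + 4·0.25·0.512) − 0.45 = 0.09275.
Option 2: r to a full sibling = 0.5.
Option 2: r to an offspring = 0.5.
Option 2: Σ r·B − C = (3·0.5·0.0606 + 4·0.5·0.544) − 0.21 = 0.9689.
Option 2 has the higher net inclusive-fitness payoff.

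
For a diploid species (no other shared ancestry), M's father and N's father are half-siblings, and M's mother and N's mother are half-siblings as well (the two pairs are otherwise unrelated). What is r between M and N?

With two independent routes of shared ancestry, r is the sum of the two contributions.
M and N are related in two ways: half first cousins through their fathers (r = 1/16) and half first cousins through their mothers (r = 1/16).
r = 1/16 + 1/16 = 1/8 = 0.125.

0.125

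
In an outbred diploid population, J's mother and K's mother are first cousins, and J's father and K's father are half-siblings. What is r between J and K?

Independent pedigree routes through distinct common ancestors add.
J and K are related in two ways: second cousins through their mothers (r = 1/32) and half first cousins through their fathers (r = 1/16).
r = 1/32 + 1/16 = 0.09375.

0.09375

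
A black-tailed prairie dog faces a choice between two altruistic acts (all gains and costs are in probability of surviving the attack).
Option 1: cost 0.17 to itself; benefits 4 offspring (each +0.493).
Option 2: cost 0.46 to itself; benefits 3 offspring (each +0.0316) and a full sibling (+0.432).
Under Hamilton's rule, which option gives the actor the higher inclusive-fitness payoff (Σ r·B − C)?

Option 1: r to an offspring = 0.5.
Option 1: Σ r·B − C = (4·0.5·0.493) − 0.17 = 0.816.
Option 2: r to an offspring = 0.5.
Option 2: r to a full sibling = 0.5.
Option 2: Σ r·B − C = (3·0.5·0.0316 + 1·0.5·0.432) − 0.46 = -0.1966.
Option 1 has the higher net inclusive-fitness payoff.

Option 1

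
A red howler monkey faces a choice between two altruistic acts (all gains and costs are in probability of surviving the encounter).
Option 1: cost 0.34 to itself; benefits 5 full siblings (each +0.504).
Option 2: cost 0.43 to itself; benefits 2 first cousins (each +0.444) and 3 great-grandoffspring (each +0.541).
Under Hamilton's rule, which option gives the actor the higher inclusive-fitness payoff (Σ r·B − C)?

Option 1

Option 1: r to a full sibling = 0.5.
Option 1: Σ r·B − C = (5·0.5·0.504) − 0.34 = 0.92.
Option 2: r to a first cousin = 0.125.
Option 2: r to a great-grandoffspring = 0.125.
Option 2: Σ r·B − C = (2·0.125·0.444 + 3·0.125·0.541) − 0.43 = -0.116125.
Option 1 has the higher net inclusive-fitness payoff.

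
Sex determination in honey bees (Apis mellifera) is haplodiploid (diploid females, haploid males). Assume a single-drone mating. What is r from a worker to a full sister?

Haplodiploid full sisters inherit their father's entire haploid genome identically (contributing 1/2) and on average half of their mother's contribution (1/2 · 1/2 = 1/4); r = 1/2 + 1/4 = 3/4.

0.75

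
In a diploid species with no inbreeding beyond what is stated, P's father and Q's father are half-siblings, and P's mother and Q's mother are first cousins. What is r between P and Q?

0.09375

Relatedness sums over independent paths through distinct common ancestors.
P and Q are related in two ways: half first cousins through their fathers (r = 1/16) and second cousins through their mothers (r = 1/32).
r = 1/16 + 1/32 = 3/32 = 0.09375.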